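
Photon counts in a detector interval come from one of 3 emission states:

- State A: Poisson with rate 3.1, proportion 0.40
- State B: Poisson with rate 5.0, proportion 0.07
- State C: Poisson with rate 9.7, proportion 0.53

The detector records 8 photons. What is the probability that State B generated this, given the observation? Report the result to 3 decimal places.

Apply Bayes' rule: the posterior for each component is proportional to its prior times its likelihood at x.
Poisson probabilities:
  p_A = 0.00952928
  p_B = 0.065278
  p_C = 0.119123
Unnormalised posteriors:
  w_A·p_A = 0.40 × 0.00952928 = 0.00381171
  w_B·p_B = 0.07 × 0.065278 = 0.00456946
  w_C·p_C = 0.53 × 0.119123 = 0.0631354
Marginal: 0.00381171 + 0.00456946 + 0.0631354 = 0.0715165
P(State B | the observation) ≈ 0.064

0.064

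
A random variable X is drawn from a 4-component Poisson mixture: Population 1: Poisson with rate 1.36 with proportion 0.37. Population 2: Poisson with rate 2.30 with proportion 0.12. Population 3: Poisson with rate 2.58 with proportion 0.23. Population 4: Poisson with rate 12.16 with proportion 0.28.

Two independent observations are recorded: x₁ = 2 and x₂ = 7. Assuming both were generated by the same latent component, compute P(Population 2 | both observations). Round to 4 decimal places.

The responsibility of component k is π_k f_k(x) divided by Σ_j π_j f_j(x).
Since both observations come from the same component, the likelihood for component k is f_k(x₁)·f_k(x₂).
  p_1 = [e^(−1.36)·1.36^2/2! = 0.23736] × [0.000438229] = 0.000104018
  p_2 = [e^(−2.30)·2.30^2/2! = 0.265185] × [0.00677309] = 0.00179612
  p_3 = [e^(−2.58)·2.58^2/2! = 0.252191] × [0.01144] = 0.00288508
  p_4 = [e^(−12.16)·12.16^2/2! = 0.000387094] × [0.0408398] = 1.58088e-05
Unnormalised posteriors:
  π_1·p_1 = 0.37 × 0.000104018 = 3.84867e-05
  π_2·p_2 = 0.12 × 0.00179612 = 0.000215534
  π_3·p_3 = 0.23 × 0.00288508 = 0.000663568
  π_4·p_4 = 0.28 × 1.58088e-05 = 4.42647e-06
Normaliser: 3.84867e-05 + 0.000215534 + 0.000663568 + 4.42647e-06 = 0.000922015
So the posterior for Population 2 is 0.000215534 / 0.000922015 ≈ 0.2338.

0.2338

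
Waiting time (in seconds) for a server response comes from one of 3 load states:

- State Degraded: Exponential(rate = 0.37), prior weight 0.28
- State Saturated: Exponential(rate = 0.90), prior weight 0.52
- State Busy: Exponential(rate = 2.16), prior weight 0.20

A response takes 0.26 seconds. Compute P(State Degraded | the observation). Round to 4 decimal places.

Apply Bayes' rule: the posterior for each component is proportional to its prior times its likelihood at x.
Component likelihoods at x = 0.26 seconds:
  L_Degraded = 0.37·e^(−0.37·0.26) = 0.37·e^(−0.0962) = 0.336064
  L_Saturated = 0.90·e^(−0.90·0.26) = 0.90·e^(−0.2340) = 0.712226
  L_Busy = 2.16·e^(−2.16·0.26) = 2.16·e^(−0.5616) = 1.23184
Weight by the priors:
  π_Degraded·L_Degraded = 0.28 × 0.336064 = 0.0940981
  π_Saturated·L_Saturated = 0.52 × 0.712226 = 0.370357
  π_Busy·L_Busy = 0.20 × 1.23184 = 0.246368
Marginal: 0.0940981 + 0.370357 + 0.246368 = 0.710823
Responsibility of State Degraded: 0.0940981 / 0.710823 ≈ 0.1324

0.1324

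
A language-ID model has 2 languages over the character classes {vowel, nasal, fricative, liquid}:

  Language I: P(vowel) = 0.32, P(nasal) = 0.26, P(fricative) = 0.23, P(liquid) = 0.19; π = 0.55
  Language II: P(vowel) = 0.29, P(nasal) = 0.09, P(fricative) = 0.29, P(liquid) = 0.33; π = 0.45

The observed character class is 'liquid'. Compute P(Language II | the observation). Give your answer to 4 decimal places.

0.5870

Apply Bayes' rule: the posterior for each component is proportional to its prior times its likelihood at x.
Evaluate each component's likelihood at the observed value:
  f_I = 0.19
  f_II = 0.33
Multiply by the mixture weights:
  π_I·f_I = 0.55 × 0.19 = 0.1045
  π_II·f_II = 0.45 × 0.33 = 0.1485
Sum: 0.1045 + 0.1485 = 0.253
So the posterior for Language II is 0.1485 / 0.253 ≈ 0.5870.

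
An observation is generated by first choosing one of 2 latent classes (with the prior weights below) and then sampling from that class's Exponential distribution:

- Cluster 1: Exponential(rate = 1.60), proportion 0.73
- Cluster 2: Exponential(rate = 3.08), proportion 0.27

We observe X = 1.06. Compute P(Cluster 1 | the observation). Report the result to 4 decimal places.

0.8709

P(component k | x) = π_k·f_k(x) / marginal(x), where marginal(x) = Σ_j π_j·f_j(x).
Exponential densities:
  p_1 = 1.60·e^(−1.60·1.06) = 1.60·e^(−1.6960) = 0.293465
  p_2 = 3.08·e^(−3.08·1.06) = 3.08·e^(−3.2648) = 0.11767
Unnormalised posteriors:
  π_1·p_1 = 0.73 × 0.293465 = 0.21423
  π_2·p_2 = 0.27 × 0.11767 = 0.0317709
Evidence: 0.21423 + 0.0317709 = 0.246
P(Cluster 1 | the observation) ≈ 0.8709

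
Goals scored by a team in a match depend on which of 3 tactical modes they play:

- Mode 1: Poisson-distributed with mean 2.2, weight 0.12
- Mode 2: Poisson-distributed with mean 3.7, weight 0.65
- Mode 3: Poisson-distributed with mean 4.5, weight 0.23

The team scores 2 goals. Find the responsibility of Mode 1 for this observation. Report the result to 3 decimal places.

0.191

The responsibility of component k is π_k f_k(x) divided by Σ_j π_j f_j(x).
Poisson probabilities:
  L_1 = 0.268144
  L_2 = 0.169233
  L_3 = 0.112479
Weight by the priors:
  π_1·L_1 = 0.12 × 0.268144 = 0.0321772
  π_2·L_2 = 0.65 × 0.169233 = 0.110001
  π_3·L_3 = 0.23 × 0.112479 = 0.0258701
Denominator: 0.0321772 + 0.110001 + 0.0258701 = 0.168048
P(Mode 1 | x) = 0.0321772 / 0.168048 ≈ 0.191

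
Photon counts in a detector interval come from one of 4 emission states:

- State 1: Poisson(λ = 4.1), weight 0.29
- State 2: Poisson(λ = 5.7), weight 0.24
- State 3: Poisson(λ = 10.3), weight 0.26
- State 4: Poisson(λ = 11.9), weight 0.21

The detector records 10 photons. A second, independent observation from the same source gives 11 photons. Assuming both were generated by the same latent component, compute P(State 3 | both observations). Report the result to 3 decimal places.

P(component k | x) = P(Z=k)·f_k(x) / marginal(x), where marginal(x) = Σ_j P(Z=j)·f_j(x).
Since both observations come from the same component, the likelihood for component k is f_k(x₁)·f_k(x₂).
  f_1 = [0.00613011] × [0.00228486] = 1.40064e-05
  f_2 = [0.0333816] × [0.0172977] = 0.000577426
  f_3 = [0.124559] × [0.116633] = 0.0145277
  f_4 = [0.106562] × [0.115281] = 0.0122845
Multiply by the mixture weights:
  P(Z=1)·f_1 = 0.29 × 1.40064e-05 = 4.06187e-06
  P(Z=2)·f_2 = 0.24 × 0.000577426 = 0.000138582
  P(Z=3)·f_3 = 0.26 × 0.0145277 = 0.0037772
  P(Z=4)·f_4 = 0.21 × 0.0122845 = 0.00257975
Sum: 4.06187e-06 + 0.000138582 + 0.0037772 + 0.00257975 = 0.0064996
So the posterior for State 3 is 0.0037772 / 0.0064996 ≈ 0.581.

0.581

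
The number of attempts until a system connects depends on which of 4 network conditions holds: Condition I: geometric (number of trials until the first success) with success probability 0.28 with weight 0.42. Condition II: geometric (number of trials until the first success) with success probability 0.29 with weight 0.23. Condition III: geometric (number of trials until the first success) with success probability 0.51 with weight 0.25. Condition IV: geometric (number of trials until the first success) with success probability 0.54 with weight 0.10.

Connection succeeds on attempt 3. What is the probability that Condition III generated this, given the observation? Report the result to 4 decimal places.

By Bayes' theorem, P(k | x) = π_k f_k(x) / Σ_j π_j f_j(x).
Evaluate each component's likelihood at the observed value:
  f_I = 0.28·(1−0.28)^2 = 0.28·0.5184 = 0.145152
  f_II = 0.29·(1−0.29)^2 = 0.29·0.5041 = 0.146189
  f_III = 0.51·(1−0.51)^2 = 0.51·0.2401 = 0.122451
  f_IV = 0.54·(1−0.54)^2 = 0.54·0.2116 = 0.114264
Multiply by the mixture weights:
  π_I·f_I = 0.42 × 0.145152 = 0.0609638
  π_II·f_II = 0.23 × 0.146189 = 0.0336235
  π_III·f_III = 0.25 × 0.122451 = 0.0306127
  π_IV·f_IV = 0.10 × 0.114264 = 0.0114264
Normaliser: 0.0609638 + 0.0336235 + 0.0306127 + 0.0114264 = 0.136626
P(Condition III | 3) ≈ 0.2241

0.2241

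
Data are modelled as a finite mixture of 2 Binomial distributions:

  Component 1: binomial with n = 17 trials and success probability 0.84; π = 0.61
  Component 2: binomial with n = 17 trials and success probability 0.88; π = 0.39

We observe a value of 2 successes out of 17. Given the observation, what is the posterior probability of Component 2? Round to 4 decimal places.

By Bayes' theorem, P(k | x) = π_k f_k(x) / Σ_j π_j f_j(x).
Component likelihoods at x = 2 successes out of 17:
  p_1 = 1.10636e-10
  p_2 = 1.62264e-12
Multiply by the mixture weights:
  π_1·p_1 = 0.61 × 1.10636e-10 = 6.74881e-11
  π_2·p_2 = 0.39 × 1.62264e-12 = 6.32831e-13
Marginal: 6.74881e-11 + 6.32831e-13 = 6.81209e-11
So the posterior for Component 2 is 6.32831e-13 / 6.81209e-11 ≈ 0.0093.

0.0093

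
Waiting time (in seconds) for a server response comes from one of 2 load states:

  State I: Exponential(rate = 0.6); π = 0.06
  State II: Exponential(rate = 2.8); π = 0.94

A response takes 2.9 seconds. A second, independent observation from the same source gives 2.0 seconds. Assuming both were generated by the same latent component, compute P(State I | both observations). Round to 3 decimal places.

0.993

Posterior ∝ prior × likelihood, so P(k | x) ∝ π_k f_k(x); normalise over all components.
Since both observations come from the same component, the likelihood for component k is f_k(x₁)·f_k(x₂).
  f_I = [0.6·e^(−0.6·2.9) = 0.6·e^(−1.7400) = 0.105312] × [0.180717] = 0.0190317
  f_II = [2.8·e^(−2.8·2.9) = 2.8·e^(−8.1200) = 0.00083308] × [0.010354] = 8.62573e-06
Multiply by the mixture weights:
  π_I·f_I = 0.06 × 0.0190317 = 0.0011419
  π_II·f_II = 0.94 × 8.62573e-06 = 8.10818e-06
Sum: 0.0011419 + 8.10818e-06 = 0.00115001
P(State I | x₁, x₂) = 0.0011419 / 0.00115001 ≈ 0.993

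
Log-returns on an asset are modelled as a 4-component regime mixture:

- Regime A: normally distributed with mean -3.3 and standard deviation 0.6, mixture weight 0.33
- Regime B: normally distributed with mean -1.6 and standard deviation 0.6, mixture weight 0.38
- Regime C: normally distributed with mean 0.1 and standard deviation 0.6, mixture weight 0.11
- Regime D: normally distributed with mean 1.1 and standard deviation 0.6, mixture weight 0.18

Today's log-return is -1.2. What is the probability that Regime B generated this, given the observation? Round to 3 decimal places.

Apply Bayes' rule: the posterior for each component is proportional to its prior times its likelihood at x.
Component likelihoods at x = -1.2:
  L_A = 0.00145447
  L_B = 0.532413
  L_C = 0.0635877
  L_D = 0.000428451
Weight by the priors:
  P(Z=A)·L_A = 0.33 × 0.00145447 = 0.000479975
  P(Z=B)·L_B = 0.38 × 0.532413 = 0.202317
  P(Z=C)·L_C = 0.11 × 0.0635877 = 0.00699465
  P(Z=D)·L_D = 0.18 × 0.000428451 = 7.71211e-05
Sum: 0.000479975 + 0.202317 + 0.00699465 + 7.71211e-05 = 0.209869
P(Regime B | -1.2) ≈ 0.964

0.964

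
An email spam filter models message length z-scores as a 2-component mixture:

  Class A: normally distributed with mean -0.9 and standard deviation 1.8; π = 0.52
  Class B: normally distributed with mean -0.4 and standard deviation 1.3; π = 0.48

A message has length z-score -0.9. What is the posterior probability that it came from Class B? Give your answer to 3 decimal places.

0.543

Apply Bayes' rule: the posterior for each component is proportional to its prior times its likelihood at x.
Component likelihoods at x = -0.9:
  L_A = 0.221635
  L_B = 0.285
Weight by the priors:
  π_A·L_A = 0.52 × 0.221635 = 0.11525
  π_B·L_B = 0.48 × 0.285 = 0.1368
Denominator: 0.11525 + 0.1368 = 0.25205
Responsibility of Class B: 0.1368 / 0.25205 ≈ 0.543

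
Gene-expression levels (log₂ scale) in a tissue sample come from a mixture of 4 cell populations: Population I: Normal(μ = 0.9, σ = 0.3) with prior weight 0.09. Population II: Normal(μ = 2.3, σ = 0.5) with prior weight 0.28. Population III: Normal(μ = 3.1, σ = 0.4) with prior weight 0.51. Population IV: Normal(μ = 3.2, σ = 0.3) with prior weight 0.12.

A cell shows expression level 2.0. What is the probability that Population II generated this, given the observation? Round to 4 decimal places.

0.9406

The responsibility of component k is P(Z=k) f_k(x) divided by Σ_j P(Z=j) f_j(x).
Component likelihoods at x = 2.0:
  p_I = (1/(0.3·√(2π)))·exp(−(2.0−0.9)²/(2·0.3²)) = 1.329808·exp(-6.72222) = 0.0016009
  p_II = (1/(0.5·√(2π)))·exp(−(2.0−2.3)²/(2·0.5²)) = 0.797885·exp(-0.18000) = 0.666449
  p_III = (1/(0.4·√(2π)))·exp(−(2.0−3.1)²/(2·0.4²)) = 0.997356·exp(-3.78125) = 0.0227339
  p_IV = (1/(0.3·√(2π)))·exp(−(2.0−3.2)²/(2·0.3²)) = 1.329808·exp(-8.00000) = 0.000446101
Unnormalised posteriors:
  P(Z=I)·p_I = 0.09 × 0.0016009 = 0.000144081
  P(Z=II)·p_II = 0.28 × 0.666449 = 0.186606
  P(Z=III)·p_III = 0.51 × 0.0227339 = 0.0115943
  P(Z=IV)·p_IV = 0.12 × 0.000446101 = 5.35321e-05
Sum: 0.000144081 + 0.186606 + 0.0115943 + 5.35321e-05 = 0.198398
Responsibility of Population II: 0.186606 / 0.198398 ≈ 0.9406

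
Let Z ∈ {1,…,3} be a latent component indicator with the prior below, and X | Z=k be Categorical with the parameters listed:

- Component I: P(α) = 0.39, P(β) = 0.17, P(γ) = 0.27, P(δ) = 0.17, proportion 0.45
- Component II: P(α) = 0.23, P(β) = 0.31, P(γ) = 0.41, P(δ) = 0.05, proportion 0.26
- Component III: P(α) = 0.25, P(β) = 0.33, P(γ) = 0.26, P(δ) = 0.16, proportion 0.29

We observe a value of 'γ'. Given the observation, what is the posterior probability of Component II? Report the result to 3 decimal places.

Apply Bayes' rule: the posterior for each component is proportional to its prior times its likelihood at x.
Component likelihoods at x = 'γ':
  L_I = P(γ | comp) = 0.27
  L_II = P(γ | comp) = 0.41
  L_III = P(γ | comp) = 0.26
Weight by the priors:
  π_I·L_I = 0.45 × 0.27 = 0.1215
  π_II·L_II = 0.26 × 0.41 = 0.1066
  π_III·L_III = 0.29 × 0.26 = 0.0754
Normaliser: 0.1215 + 0.1066 + 0.0754 = 0.3035
P(Component II | x) = 0.1066 / 0.3035 ≈ 0.351

0.351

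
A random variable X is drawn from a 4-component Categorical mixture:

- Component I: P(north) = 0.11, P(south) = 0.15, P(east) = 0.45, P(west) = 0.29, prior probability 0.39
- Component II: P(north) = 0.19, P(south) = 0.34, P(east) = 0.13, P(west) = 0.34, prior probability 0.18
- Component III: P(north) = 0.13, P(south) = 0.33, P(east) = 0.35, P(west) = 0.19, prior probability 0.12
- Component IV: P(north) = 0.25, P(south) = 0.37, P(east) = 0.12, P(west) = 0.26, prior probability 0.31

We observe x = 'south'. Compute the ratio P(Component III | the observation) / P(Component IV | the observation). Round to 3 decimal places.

0.345

Posterior odds = (P(Z=i) f_i(x)) / (P(Z=j) f_j(x)); the normalising sum cancels.
Categorical probabilities:
  p_I = 0.15
  p_II = 0.34
  p_III = 0.33
  p_IV = 0.37
Odds = (0.12/0.31) × (0.33/0.37) = 0.387097 × 0.891892 ≈ 0.345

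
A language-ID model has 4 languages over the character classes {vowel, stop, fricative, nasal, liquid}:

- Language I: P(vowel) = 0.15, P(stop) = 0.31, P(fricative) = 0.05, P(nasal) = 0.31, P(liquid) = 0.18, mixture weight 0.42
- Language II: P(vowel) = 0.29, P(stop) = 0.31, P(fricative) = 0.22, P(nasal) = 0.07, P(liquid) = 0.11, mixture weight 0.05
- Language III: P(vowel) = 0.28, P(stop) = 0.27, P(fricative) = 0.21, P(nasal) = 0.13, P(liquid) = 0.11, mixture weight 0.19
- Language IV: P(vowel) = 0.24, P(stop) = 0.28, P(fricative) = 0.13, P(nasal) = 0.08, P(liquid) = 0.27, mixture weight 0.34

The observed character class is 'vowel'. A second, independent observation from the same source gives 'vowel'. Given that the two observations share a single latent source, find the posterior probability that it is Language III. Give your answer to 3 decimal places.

The responsibility of component k is P(Z=k) f_k(x) divided by Σ_j P(Z=j) f_j(x).
Since both observations come from the same component, the likelihood for component k is f_k(x₁)·f_k(x₂).
  f_I = [0.15] × [0.15] = 0.0225
  f_II = [0.29] × [0.29] = 0.0841
  f_III = [0.28] × [0.28] = 0.0784
  f_IV = [0.24] × [0.24] = 0.0576
Prior × likelihood for each component:
  P(Z=I)·f_I = 0.42 × 0.0225 = 0.00945
  P(Z=II)·f_II = 0.05 × 0.0841 = 0.004205
  P(Z=III)·f_III = 0.19 × 0.0784 = 0.014896
  P(Z=IV)·f_IV = 0.34 × 0.0576 = 0.019584
Marginal: 0.00945 + 0.004205 + 0.014896 + 0.019584 = 0.048135
P(Language III | x₁, x₂) ≈ 0.309

0.309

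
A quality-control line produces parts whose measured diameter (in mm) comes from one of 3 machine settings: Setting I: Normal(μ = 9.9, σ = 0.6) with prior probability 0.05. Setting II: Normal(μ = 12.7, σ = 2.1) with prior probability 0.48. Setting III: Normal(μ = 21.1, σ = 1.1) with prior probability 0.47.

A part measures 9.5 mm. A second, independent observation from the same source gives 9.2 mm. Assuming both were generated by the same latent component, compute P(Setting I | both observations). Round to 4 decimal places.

Posterior ∝ prior × likelihood, so P(k | x) ∝ P(Z=k) f_k(x); normalise over all components.
Since both observations come from the same component, the likelihood for component k is f_k(x₁)·f_k(x₂).
  f_I = [(1/(0.6·√(2π)))·exp(−(9.5−9.9)²/(2·0.6²)) = 0.664904·exp(-0.22222) = 0.532413] × [0.336664] = 0.179245
  f_II = [(1/(2.1·√(2π)))·exp(−(9.5−12.7)²/(2·2.1²)) = 0.189973·exp(-1.16100) = 0.0594944] × [0.0473701] = 0.00281825
  f_III = [(1/(1.1·√(2π)))·exp(−(9.5−21.1)²/(2·1.1²)) = 0.362675·exp(-55.60331) = 2.57815e-25] × [1.39995e-26] = 3.60928e-51
Prior × likelihood for each component:
  P(Z=I)·f_I = 0.05 × 0.179245 = 0.00896223
  P(Z=II)·f_II = 0.48 × 0.00281825 = 0.00135276
  P(Z=III)·f_III = 0.47 × 3.60928e-51 = 1.69636e-51
Sum: 0.00896223 + 0.00135276 + 1.69636e-51 = 0.010315
Responsibility of Setting I: 0.00896223 / 0.010315 ≈ 0.8689

0.8689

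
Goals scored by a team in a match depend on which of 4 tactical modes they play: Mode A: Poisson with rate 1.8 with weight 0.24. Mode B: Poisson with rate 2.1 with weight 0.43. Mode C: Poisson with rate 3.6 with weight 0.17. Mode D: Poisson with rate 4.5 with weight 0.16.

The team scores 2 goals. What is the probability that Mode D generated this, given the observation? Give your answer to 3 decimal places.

P(component k | x) = w_k·f_k(x) / marginal(x), where marginal(x) = Σ_j w_j·f_j(x).
Component likelihoods at x = 2 goals:
  f_A = 0.267784
  f_B = 0.270016
  f_C = 0.177058
  f_D = 0.112479
Prior × likelihood for each component:
  w_A·f_A = 0.24 × 0.267784 = 0.0642682
  w_B·f_B = 0.43 × 0.270016 = 0.116107
  w_C·f_C = 0.17 × 0.177058 = 0.0300998
  w_D·f_D = 0.16 × 0.112479 = 0.0179966
Normaliser: 0.0642682 + 0.116107 + 0.0300998 + 0.0179966 = 0.228472
So the posterior for Mode D is 0.0179966 / 0.228472 ≈ 0.079.

0.079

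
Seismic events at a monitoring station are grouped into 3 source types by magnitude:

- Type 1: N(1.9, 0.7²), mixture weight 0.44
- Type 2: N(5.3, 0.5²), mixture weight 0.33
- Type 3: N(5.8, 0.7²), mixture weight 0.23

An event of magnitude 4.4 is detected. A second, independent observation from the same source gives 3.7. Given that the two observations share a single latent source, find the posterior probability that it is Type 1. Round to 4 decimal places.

Posterior ∝ prior × likelihood, so P(k | x) ∝ π_k f_k(x); normalise over all components.
Since both observations come from the same component, the likelihood for component k is f_k(x₁)·f_k(x₂).
  f_1 = [(1/(0.7·√(2π)))·exp(−(4.4−1.9)²/(2·0.7²)) = 0.569918·exp(-6.37755) = 0.000968449] × [0.0208921] = 2.02329e-05
  f_2 = [(1/(0.5·√(2π)))·exp(−(4.4−5.3)²/(2·0.5²)) = 0.797885·exp(-1.62000) = 0.1579] × [0.00476818] = 0.000752897
  f_3 = [(1/(0.7·√(2π)))·exp(−(4.4−5.8)²/(2·0.7²)) = 0.569918·exp(-2.00000) = 0.07713] × [0.00633121] = 0.000488326
Weight by the priors:
  π_1·f_1 = 0.44 × 2.02329e-05 = 8.90248e-06
  π_2·f_2 = 0.33 × 0.000752897 = 0.000248456
  π_3·f_3 = 0.23 × 0.000488326 = 0.000112315
Evidence: 8.90248e-06 + 0.000248456 + 0.000112315 = 0.000369673
So the posterior for Type 1 is 8.90248e-06 / 0.000369673 ≈ 0.0241.

0.0241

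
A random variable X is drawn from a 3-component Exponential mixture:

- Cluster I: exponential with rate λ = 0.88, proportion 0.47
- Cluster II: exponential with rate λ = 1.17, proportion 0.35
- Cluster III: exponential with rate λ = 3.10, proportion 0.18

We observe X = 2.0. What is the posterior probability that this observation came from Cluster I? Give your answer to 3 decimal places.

Apply Bayes' rule: the posterior for each component is proportional to its prior times its likelihood at x.
Evaluate each component's likelihood at the observed value:
  f_I = 0.151399
  f_II = 0.112703
  f_III = 0.00629123
Unnormalised posteriors:
  P(Z=I)·f_I = 0.47 × 0.151399 = 0.0711578
  P(Z=II)·f_II = 0.35 × 0.112703 = 0.0394462
  P(Z=III)·f_III = 0.18 × 0.00629123 = 0.00113242
Evidence: 0.0711578 + 0.0394462 + 0.00113242 = 0.111736
P(Cluster I | 2.0) ≈ 0.637

0.637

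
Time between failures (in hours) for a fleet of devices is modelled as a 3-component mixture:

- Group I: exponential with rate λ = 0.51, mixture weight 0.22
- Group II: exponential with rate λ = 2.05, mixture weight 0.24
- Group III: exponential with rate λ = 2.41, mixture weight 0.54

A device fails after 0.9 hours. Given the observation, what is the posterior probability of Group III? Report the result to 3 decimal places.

0.500

The responsibility of component k is P(Z=k) f_k(x) divided by Σ_j P(Z=j) f_j(x).
Component likelihoods at x = 0.9 hours:
  f_I = 0.51·e^(−0.51·0.9) = 0.51·e^(−0.4590) = 0.322277
  f_II = 2.05·e^(−2.05·0.9) = 2.05·e^(−1.8450) = 0.323952
  f_III = 2.41·e^(−2.41·0.9) = 2.41·e^(−2.1690) = 0.275443
Weight by the priors:
  P(Z=I)·f_I = 0.22 × 0.322277 = 0.0709009
  P(Z=II)·f_II = 0.24 × 0.323952 = 0.0777485
  P(Z=III)·f_III = 0.54 × 0.275443 = 0.148739
Normaliser: 0.0709009 + 0.0777485 + 0.148739 = 0.297389
P(Group III | data) ≈ 0.500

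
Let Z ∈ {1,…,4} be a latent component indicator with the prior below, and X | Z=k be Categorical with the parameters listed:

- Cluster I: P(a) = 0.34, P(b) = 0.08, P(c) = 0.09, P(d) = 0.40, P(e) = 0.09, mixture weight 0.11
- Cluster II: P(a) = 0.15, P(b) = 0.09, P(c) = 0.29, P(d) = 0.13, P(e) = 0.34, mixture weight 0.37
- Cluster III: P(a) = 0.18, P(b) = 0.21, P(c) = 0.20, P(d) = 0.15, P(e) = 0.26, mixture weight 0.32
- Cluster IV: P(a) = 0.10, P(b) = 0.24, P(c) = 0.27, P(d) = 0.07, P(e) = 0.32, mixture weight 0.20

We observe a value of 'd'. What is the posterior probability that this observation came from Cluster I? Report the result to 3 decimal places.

0.286

By Bayes' theorem, P(k | x) = P(Z=k) f_k(x) / Σ_j P(Z=j) f_j(x).
Evaluate each component's likelihood at the observed value:
  f_I = P(d | comp) = 0.40
  f_II = P(d | comp) = 0.13
  f_III = P(d | comp) = 0.15
  f_IV = P(d | comp) = 0.07
Prior × likelihood for each component:
  P(Z=I)·f_I = 0.11 × 0.4 = 0.044
  P(Z=II)·f_II = 0.37 × 0.13 = 0.0481
  P(Z=III)·f_III = 0.32 × 0.15 = 0.048
  P(Z=IV)·f_IV = 0.20 × 0.07 = 0.014
Marginal: 0.044 + 0.0481 + 0.048 + 0.014 = 0.1541
So the posterior for Cluster I is 0.044 / 0.1541 ≈ 0.286.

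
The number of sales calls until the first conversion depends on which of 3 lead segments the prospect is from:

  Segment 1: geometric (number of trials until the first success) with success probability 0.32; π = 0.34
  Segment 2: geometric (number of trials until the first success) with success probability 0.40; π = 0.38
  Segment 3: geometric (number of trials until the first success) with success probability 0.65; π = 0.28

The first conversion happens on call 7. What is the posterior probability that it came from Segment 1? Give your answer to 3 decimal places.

By Bayes' theorem, P(k | x) = P(Z=k) f_k(x) / Σ_j P(Z=j) f_j(x).
Component likelihoods at x = 7:
  p_1 = 0.32·(1−0.32)^6 = 0.32·0.0988675 = 0.0316376
  p_2 = 0.40·(1−0.40)^6 = 0.40·0.046656 = 0.0186624
  p_3 = 0.65·(1−0.65)^6 = 0.65·0.00183827 = 0.00119487
Multiply by the mixture weights:
  P(Z=1)·p_1 = 0.34 × 0.0316376 = 0.0107568
  P(Z=2)·p_2 = 0.38 × 0.0186624 = 0.00709171
  P(Z=3)·p_3 = 0.28 × 0.00119487 = 0.000334564
Marginal: 0.0107568 + 0.00709171 + 0.000334564 = 0.0181831
P(Segment 1 | x) = 0.0107568 / 0.0181831 ≈ 0.592

0.592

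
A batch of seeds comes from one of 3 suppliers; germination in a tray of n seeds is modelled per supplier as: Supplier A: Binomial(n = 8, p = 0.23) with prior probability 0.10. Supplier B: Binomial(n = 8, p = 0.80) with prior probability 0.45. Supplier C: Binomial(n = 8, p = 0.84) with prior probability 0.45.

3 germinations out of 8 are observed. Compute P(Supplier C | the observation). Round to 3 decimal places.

0.065

Posterior ∝ prior × likelihood, so P(k | x) ∝ π_k f_k(x); normalise over all components.
Evaluate each component's likelihood at the observed value:
  p_A = 0.184427
  p_B = 0.00917504
  p_C = 0.00348037
Prior × likelihood for each component:
  π_A·p_A = 0.10 × 0.184427 = 0.0184427
  π_B·p_B = 0.45 × 0.00917504 = 0.00412877
  π_C·p_C = 0.45 × 0.00348037 = 0.00156617
Sum: 0.0184427 + 0.00412877 + 0.00156617 = 0.0241377
P(Supplier C | data) ≈ 0.065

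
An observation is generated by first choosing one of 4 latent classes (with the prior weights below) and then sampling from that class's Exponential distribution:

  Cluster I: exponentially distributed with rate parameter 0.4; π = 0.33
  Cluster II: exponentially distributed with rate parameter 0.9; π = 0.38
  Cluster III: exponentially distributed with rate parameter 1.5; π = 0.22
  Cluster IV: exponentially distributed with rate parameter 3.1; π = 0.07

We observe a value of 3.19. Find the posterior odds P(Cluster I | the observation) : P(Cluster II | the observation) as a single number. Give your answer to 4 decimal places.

1.9022

Posterior odds = (w_i f_i(x)) / (w_j f_j(x)); the normalising sum cancels.
Component likelihoods at x = 3.19:
  f_I = 0.4·e^(−0.4·3.19) = 0.4·e^(−1.2760) = 0.111661
  f_II = 0.9·e^(−0.9·3.19) = 0.9·e^(−2.8710) = 0.050978
  f_III = 1.5·e^(−1.5·3.19) = 1.5·e^(−4.7850) = 0.0125312
  f_IV = 3.1·e^(−3.1·3.19) = 3.1·e^(−9.8890) = 0.000157262
Posterior odds = (w_I·f_I) / (w_II·f_II) = (0.33·0.111661) / (0.38·0.050978) = 0.036848 / 0.0193717 ≈ 1.9022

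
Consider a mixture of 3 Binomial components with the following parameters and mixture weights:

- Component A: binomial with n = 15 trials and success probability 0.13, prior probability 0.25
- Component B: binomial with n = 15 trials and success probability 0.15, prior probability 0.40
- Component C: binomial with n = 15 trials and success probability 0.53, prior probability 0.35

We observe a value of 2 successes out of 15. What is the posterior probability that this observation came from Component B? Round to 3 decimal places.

Posterior ∝ prior × likelihood, so P(k | x) ∝ P(Z=k) f_k(x); normalise over all components.
Component likelihoods at x = 2 successes out of 15:
  p_A = 0.290286
  p_B = 0.285639
  p_C = 0.00161069
Multiply by the mixture weights:
  P(Z=A)·p_A = 0.25 × 0.290286 = 0.0725715
  P(Z=B)·p_B = 0.40 × 0.285639 = 0.114256
  P(Z=C)·p_C = 0.35 × 0.00161069 = 0.000563743
Sum: 0.0725715 + 0.114256 + 0.000563743 = 0.187391
P(Component B | x) ≈ 0.610

0.610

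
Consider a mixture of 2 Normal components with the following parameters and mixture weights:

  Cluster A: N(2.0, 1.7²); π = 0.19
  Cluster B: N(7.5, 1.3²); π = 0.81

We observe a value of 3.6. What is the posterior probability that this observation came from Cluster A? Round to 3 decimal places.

Posterior ∝ prior × likelihood, so P(k | x) ∝ π_k f_k(x); normalise over all components.
Component likelihoods at x = 3.6:
  p_A = 0.150699
  p_B = 0.00340911
Multiply by the mixture weights:
  π_A·p_A = 0.19 × 0.150699 = 0.0286327
  π_B·p_B = 0.81 × 0.00340911 = 0.00276138
Marginal: 0.0286327 + 0.00276138 = 0.0313941
Responsibility of Cluster A: 0.0286327 / 0.0313941 ≈ 0.912

0.912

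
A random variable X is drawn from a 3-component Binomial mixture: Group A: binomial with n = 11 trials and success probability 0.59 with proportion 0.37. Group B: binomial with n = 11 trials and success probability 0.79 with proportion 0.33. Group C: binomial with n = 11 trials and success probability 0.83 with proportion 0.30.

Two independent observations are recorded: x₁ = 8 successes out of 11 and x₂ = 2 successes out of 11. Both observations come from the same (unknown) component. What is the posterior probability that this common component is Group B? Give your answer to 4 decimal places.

P(component k | x) = P(Z=k)·f_k(x) / marginal(x), where marginal(x) = Σ_j P(Z=j)·f_j(x).
Since both observations come from the same component, the likelihood for component k is f_k(x₁)·f_k(x₂).
  p_A = [0.166975] × [0.00626789] = 0.00104658
  p_B = [0.231824] × [2.72641e-05] = 6.32047e-06
  p_C = [0.182581] × [4.49324e-06] = 8.20379e-07
Weight by the priors:
  P(Z=A)·p_A = 0.37 × 0.00104658 = 0.000387235
  P(Z=B)·p_B = 0.33 × 6.32047e-06 = 2.08575e-06
  P(Z=C)·p_C = 0.30 × 8.20379e-07 = 2.46114e-07
Denominator: 0.000387235 + 2.08575e-06 + 2.46114e-07 = 0.000389567
P(Group B | data) = 2.08575e-06 / 0.000389567 ≈ 0.0054

0.0054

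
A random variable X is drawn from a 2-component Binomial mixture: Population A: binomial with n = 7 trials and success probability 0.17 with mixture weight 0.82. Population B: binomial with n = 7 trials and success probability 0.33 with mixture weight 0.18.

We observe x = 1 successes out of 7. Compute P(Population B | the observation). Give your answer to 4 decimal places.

0.1055

The responsibility of component k is P(Z=k) f_k(x) divided by Σ_j P(Z=j) f_j(x).
Component likelihoods at x = 1 successes out of 7:
  p_A = C(7,1)·0.17^1·0.83^6 = 7·0.17·0.32694 = 0.389059
  p_B = C(7,1)·0.33^1·0.67^6 = 7·0.33·0.0904584 = 0.208959
Multiply by the mixture weights:
  P(Z=A)·p_A = 0.82 × 0.389059 = 0.319028
  P(Z=B)·p_B = 0.18 × 0.208959 = 0.0376126
Evidence: 0.319028 + 0.0376126 = 0.356641
Responsibility of Population B: 0.0376126 / 0.356641 ≈ 0.1055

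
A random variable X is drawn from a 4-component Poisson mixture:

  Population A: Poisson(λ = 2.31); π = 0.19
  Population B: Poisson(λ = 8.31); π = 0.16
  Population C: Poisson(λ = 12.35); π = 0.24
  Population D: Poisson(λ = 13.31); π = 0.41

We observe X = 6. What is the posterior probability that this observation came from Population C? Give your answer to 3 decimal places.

Posterior ∝ prior × likelihood, so P(k | x) ∝ w_k f_k(x); normalise over all components.
Poisson probabilities:
  p_A = 0.0209469
  p_B = 0.112535
  p_C = 0.021337
  p_D = 0.012802
Unnormalised posteriors:
  w_A·p_A = 0.19 × 0.0209469 = 0.00397991
  w_B·p_B = 0.16 × 0.112535 = 0.0180056
  w_C·p_C = 0.24 × 0.021337 = 0.00512087
  w_D·p_D = 0.41 × 0.012802 = 0.0052488
Evidence: 0.00397991 + 0.0180056 + 0.00512087 + 0.0052488 = 0.0323551
Responsibility of Population C: 0.00512087 / 0.0323551 ≈ 0.158

0.158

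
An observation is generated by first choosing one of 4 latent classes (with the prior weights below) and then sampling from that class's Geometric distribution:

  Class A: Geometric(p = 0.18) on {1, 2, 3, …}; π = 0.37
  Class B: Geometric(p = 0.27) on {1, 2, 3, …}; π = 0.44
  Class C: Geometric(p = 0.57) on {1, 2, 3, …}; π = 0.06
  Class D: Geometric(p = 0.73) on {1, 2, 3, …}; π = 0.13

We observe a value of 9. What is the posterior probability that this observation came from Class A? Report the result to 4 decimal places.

The responsibility of component k is P(Z=k) f_k(x) divided by Σ_j P(Z=j) f_j(x).
Component likelihoods at x = 9:
  p_A = 0.18·(1−0.18)^8 = 0.18·0.204414 = 0.0367945
  p_B = 0.27·(1−0.27)^8 = 0.27·0.080646 = 0.0217744
  p_C = 0.57·(1−0.57)^8 = 0.57·0.00116882 = 0.000666227
  p_D = 0.73·(1−0.73)^8 = 0.73·2.8243e-05 = 2.06174e-05
Prior × likelihood for each component:
  P(Z=A)·p_A = 0.37 × 0.0367945 = 0.013614
  P(Z=B)·p_B = 0.44 × 0.0217744 = 0.00958075
  P(Z=C)·p_C = 0.06 × 0.000666227 = 3.99736e-05
  P(Z=D)·p_D = 0.13 × 2.06174e-05 = 2.68026e-06
Marginal: 0.013614 + 0.00958075 + 3.99736e-05 + 2.68026e-06 = 0.0232374
P(Class A | data) = 0.013614 / 0.0232374 ≈ 0.5859

0.5859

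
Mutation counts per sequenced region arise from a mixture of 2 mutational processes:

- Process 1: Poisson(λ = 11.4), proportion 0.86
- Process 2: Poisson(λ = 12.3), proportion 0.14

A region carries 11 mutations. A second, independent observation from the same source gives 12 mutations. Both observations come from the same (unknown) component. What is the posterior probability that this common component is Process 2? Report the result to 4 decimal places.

0.1338

Apply Bayes' rule: the posterior for each component is proportional to its prior times its likelihood at x.
Since both observations come from the same component, the likelihood for component k is f_k(x₁)·f_k(x₂).
  f_1 = [0.118533] × [0.112607] = 0.0133476
  f_2 = [0.111168] × [0.113947] = 0.0126672
Prior × likelihood for each component:
  π_1·f_1 = 0.86 × 0.0133476 = 0.011479
  π_2·f_2 = 0.14 × 0.0126672 = 0.00177341
Normaliser: 0.011479 + 0.00177341 = 0.0132524
P(Process 2 | x₁, x₂) ≈ 0.1338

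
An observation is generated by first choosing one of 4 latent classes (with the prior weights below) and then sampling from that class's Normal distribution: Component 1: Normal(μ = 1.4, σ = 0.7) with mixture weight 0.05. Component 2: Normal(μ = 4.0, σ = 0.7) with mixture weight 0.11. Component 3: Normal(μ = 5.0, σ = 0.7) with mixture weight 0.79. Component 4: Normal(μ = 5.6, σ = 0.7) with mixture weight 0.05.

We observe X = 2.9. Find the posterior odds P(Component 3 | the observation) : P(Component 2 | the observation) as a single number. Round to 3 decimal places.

Only the two components matter; the odds are (π_i f_i(x)) / (π_j f_j(x)).
Evaluate each component's likelihood at the observed value:
  f_1 = (1/(0.7·√(2π)))·exp(−(2.9−1.4)²/(2·0.7²)) = 0.569918·exp(-2.29592) = 0.057373
  f_2 = (1/(0.7·√(2π)))·exp(−(2.9−4.0)²/(2·0.7²)) = 0.569918·exp(-1.23469) = 0.165803
  f_3 = (1/(0.7·√(2π)))·exp(−(2.9−5.0)²/(2·0.7²)) = 0.569918·exp(-4.50000) = 0.00633121
  f_4 = (1/(0.7·√(2π)))·exp(−(2.9−5.6)²/(2·0.7²)) = 0.569918·exp(-7.43878) = 0.000335114
Odds = (0.79/0.11) × (0.00633121/0.165803) = 7.18182 × 0.0381852 ≈ 0.274

0.274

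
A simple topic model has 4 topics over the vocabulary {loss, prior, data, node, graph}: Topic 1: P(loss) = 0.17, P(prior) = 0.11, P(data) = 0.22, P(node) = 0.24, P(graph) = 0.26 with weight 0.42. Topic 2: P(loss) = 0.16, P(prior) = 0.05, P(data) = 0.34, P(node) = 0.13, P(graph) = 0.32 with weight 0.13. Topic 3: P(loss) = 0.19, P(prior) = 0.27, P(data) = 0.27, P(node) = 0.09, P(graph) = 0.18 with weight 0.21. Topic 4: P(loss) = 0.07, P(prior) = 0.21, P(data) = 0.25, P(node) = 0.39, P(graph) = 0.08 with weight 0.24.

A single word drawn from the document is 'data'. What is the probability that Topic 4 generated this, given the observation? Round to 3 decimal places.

0.237

P(component k | x) = P(Z=k)·f_k(x) / marginal(x), where marginal(x) = Σ_j P(Z=j)·f_j(x).
Component likelihoods at x = 'data':
  p_1 = P(data | comp) = 0.22
  p_2 = P(data | comp) = 0.34
  p_3 = P(data | comp) = 0.27
  p_4 = P(data | comp) = 0.25
Multiply by the mixture weights:
  P(Z=1)·p_1 = 0.42 × 0.22 = 0.0924
  P(Z=2)·p_2 = 0.13 × 0.34 = 0.0442
  P(Z=3)·p_3 = 0.21 × 0.27 = 0.0567
  P(Z=4)·p_4 = 0.24 × 0.25 = 0.06
Normaliser: 0.0924 + 0.0442 + 0.0567 + 0.06 = 0.2533
P(Topic 4 | x) = 0.06 / 0.2533 ≈ 0.237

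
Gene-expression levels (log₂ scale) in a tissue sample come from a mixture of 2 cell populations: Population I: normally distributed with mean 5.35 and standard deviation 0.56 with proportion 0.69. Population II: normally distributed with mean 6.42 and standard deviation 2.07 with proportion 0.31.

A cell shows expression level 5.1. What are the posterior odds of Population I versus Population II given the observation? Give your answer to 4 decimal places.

The posterior odds equal the prior odds times the likelihood ratio: (P(Z=i)/P(Z=j))·(f_i(x)/f_j(x)).
Evaluate each component's likelihood at the observed value:
  p_I = (1/(0.56·√(2π)))·exp(−(5.1−5.35)²/(2·0.56²)) = 0.712397·exp(-0.09965) = 0.64483
  p_II = (1/(2.07·√(2π)))·exp(−(5.1−6.42)²/(2·2.07²)) = 0.192726·exp(-0.20332) = 0.157268
Odds = (0.69/0.31) × (0.64483/0.157268) = 2.22581 × 4.1002 ≈ 9.1263

9.1263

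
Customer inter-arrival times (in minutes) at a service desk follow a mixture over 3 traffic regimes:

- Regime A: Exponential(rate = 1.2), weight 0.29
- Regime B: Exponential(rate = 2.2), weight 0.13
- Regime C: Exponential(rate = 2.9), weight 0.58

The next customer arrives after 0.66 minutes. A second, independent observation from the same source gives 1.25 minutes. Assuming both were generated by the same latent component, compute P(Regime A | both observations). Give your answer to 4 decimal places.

By Bayes' theorem, P(k | x) = π_k f_k(x) / Σ_j π_j f_j(x).
Since both observations come from the same component, the likelihood for component k is f_k(x₁)·f_k(x₂).
  p_A = [1.2·e^(−1.2·0.66) = 1.2·e^(−0.7920) = 0.543526] × [0.267756] = 0.145532
  p_B = [2.2·e^(−2.2·0.66) = 2.2·e^(−1.4520) = 0.515024] × [0.140641] = 0.0724336
  p_C = [2.9·e^(−2.9·0.66) = 2.9·e^(−1.9140) = 0.427719] × [0.0772824] = 0.0330551
Unnormalised posteriors:
  π_A·p_A = 0.29 × 0.145532 = 0.0422044
  π_B·p_B = 0.13 × 0.0724336 = 0.00941637
  π_C·p_C = 0.58 × 0.0330551 = 0.019172
Denominator: 0.0422044 + 0.00941637 + 0.019172 = 0.0707927
Responsibility of Regime A: 0.0422044 / 0.0707927 ≈ 0.5962

0.5962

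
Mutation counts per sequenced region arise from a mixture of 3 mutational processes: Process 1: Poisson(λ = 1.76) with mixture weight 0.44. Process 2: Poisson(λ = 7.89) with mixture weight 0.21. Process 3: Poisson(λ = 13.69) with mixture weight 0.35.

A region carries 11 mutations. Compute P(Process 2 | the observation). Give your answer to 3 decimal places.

Posterior ∝ prior × likelihood, so P(k | x) ∝ w_k f_k(x); normalise over all components.
Component likelihoods at x = 11 mutations:
  f_1 = e^(−1.76)·1.76^11/11! = 2.16334e-06
  f_2 = e^(−7.89)·7.89^11/11! = 0.0692003
  f_3 = e^(−13.69)·13.69^11/11! = 0.0899064
Weight by the priors:
  w_1·f_1 = 0.44 × 2.16334e-06 = 9.51871e-07
  w_2·f_2 = 0.21 × 0.0692003 = 0.0145321
  w_3·f_3 = 0.35 × 0.0899064 = 0.0314673
Normaliser: 9.51871e-07 + 0.0145321 + 0.0314673 = 0.0460003
P(Process 2 | x) ≈ 0.316

0.316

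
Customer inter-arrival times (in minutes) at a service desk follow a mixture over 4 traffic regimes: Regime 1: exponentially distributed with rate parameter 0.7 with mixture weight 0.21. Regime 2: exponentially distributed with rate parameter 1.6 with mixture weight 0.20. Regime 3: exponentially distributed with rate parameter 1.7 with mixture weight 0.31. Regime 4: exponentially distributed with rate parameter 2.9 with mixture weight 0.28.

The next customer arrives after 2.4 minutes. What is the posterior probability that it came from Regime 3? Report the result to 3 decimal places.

0.203

P(component k | x) = π_k·f_k(x) / marginal(x), where marginal(x) = Σ_j π_j·f_j(x).
Component likelihoods at x = 2.4 minutes:
  p_1 = 0.130462
  p_2 = 0.0343898
  p_3 = 0.0287427
  p_4 = 0.00275238
Multiply by the mixture weights:
  π_1·p_1 = 0.21 × 0.130462 = 0.027397
  π_2·p_2 = 0.20 × 0.0343898 = 0.00687795
  π_3·p_3 = 0.31 × 0.0287427 = 0.00891023
  π_4·p_4 = 0.28 × 0.00275238 = 0.000770666
Denominator: 0.027397 + 0.00687795 + 0.00891023 + 0.000770666 = 0.0439558
P(Regime 3 | the observation) = 0.00891023 / 0.0439558 ≈ 0.203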